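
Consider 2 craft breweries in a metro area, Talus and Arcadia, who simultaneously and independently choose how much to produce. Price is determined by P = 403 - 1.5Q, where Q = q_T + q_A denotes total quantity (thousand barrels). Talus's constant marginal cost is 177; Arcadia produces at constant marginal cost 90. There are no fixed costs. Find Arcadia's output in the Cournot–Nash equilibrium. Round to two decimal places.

Talus's profit: π_T = (403 - 1.5Q)q_T - (177q_T). Setting ∂π_T/∂q_T = 0: 226 - 3q_T - (3/2)(q_A) = 0.
Arcadia's first-order condition: 313 - 3q_A - (3/2)(q_T) = 0.
Rearranging gives the reaction functions q_T = (226 - (3/2)q_A)/3 and q_A = (313 - (3/2)q_T)/3.
Solving the pair: q_T = 278/9, q_A = 800/9.

88.89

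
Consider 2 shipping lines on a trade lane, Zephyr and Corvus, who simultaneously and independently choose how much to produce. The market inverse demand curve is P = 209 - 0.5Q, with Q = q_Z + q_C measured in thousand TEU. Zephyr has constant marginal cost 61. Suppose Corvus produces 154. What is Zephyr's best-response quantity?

With the rival's output fixed at 154, Zephyr's profit is π_Z = (209 - (1/2)·154 - (1/2)q_Z)q_Z - (61q_Z) = (132 - (1/2)q_Z)q_Z - (61q_Z).
∂π_Z/∂q_Z = 71 - q_Z = 0, so q_Z = 71.

71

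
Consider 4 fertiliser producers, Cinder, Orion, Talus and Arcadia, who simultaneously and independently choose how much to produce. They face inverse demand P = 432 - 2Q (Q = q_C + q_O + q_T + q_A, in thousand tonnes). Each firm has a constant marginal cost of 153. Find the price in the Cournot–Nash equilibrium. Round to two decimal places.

A representative firm's profit is π_i = q_i(432 - 2Q) - 153q_i.
Setting ∂π_i/∂q_i = 0 with rivals' quantities fixed: 279 - 4q_i - 2·Σ_{j≠i} q_j = 0.
With identical firms every q_j equals q_i, so Σ_{j≠i} q_j = 3q_i and 279 = 10q_i, giving q_i = 279/10.
Total output Q = 558/5, so price P = 432 - 2·(558/5) = 1044/5.

208.80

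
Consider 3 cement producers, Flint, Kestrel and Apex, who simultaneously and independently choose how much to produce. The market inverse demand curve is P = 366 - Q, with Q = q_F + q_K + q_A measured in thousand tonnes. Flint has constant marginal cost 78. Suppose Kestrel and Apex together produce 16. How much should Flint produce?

With rivals' combined output fixed at 16, Flint's profit is π_F = (366 - 16 - q_F)q_F - (78q_F) = (350 - q_F)q_F - (78q_F).
∂π_F/∂q_F = 272 - 2q_F = 0, so q_F = 136.

136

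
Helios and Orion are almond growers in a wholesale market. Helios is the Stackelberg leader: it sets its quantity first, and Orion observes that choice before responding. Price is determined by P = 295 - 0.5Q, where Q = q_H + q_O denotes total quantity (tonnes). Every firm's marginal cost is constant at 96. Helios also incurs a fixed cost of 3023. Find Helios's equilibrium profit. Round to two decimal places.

6877.25

The follower Orion best-responds to any q_H: π_O = (295 - 0.5Q)q_O - 96q_O.
Follower FOC: 199 - (1/2)q_H - q_O = 0, so q_O(q_H) = (199 - (1/2)q_H).
The leader anticipates this reaction. Substituting into P = 295 - 0.5Q gives P = 391/2 - (1/4)q_H, so π_H = (391/2 - (1/4)q_H)q_H - 96q_H.
Leader FOC: 199/2 - (1/2)q_H = 0, so q_H = 199.
Then q_O = (199 - (1/2)·199) = 199/2.
Price P = 295 - (1/2)·(597/2) = 583/4.
Helios's profit: (583/4 - 96)·199 - 3023 = 6877.2500.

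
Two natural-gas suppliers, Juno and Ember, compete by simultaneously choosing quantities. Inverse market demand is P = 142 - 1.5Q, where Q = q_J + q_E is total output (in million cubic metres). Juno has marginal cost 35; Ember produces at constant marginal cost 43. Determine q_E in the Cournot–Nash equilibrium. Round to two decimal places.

Juno's profit: π_J = (142 - 1.5Q)q_J - (35q_J). Setting ∂π_J/∂q_J = 0: 107 - 3q_J - (3/2)(q_E) = 0.
Ember's first-order condition: 99 - 3q_E - (3/2)(q_J) = 0.
Best responses: q_J = (107 - (3/2)q_E)/3, q_E = (99 - (3/2)q_J)/3.
Solving the pair: q_J = 230/9, q_E = 182/9.

20.22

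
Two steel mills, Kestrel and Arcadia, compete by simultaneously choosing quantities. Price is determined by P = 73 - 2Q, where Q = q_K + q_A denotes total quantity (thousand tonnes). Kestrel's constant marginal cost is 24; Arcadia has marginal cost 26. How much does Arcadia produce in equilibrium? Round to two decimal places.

Kestrel's profit: π_K = (73 - 2Q)q_K - (24q_K). Setting ∂π_K/∂q_K = 0: 49 - 4q_K - 2(q_A) = 0.
Arcadia's profit: π_A = (73 - 2Q)q_A - (26q_A). Setting ∂π_A/∂q_A = 0: 47 - 4q_A - 2(q_K) = 0.
So q_K = (49 - 2q_A)/4 and q_A = (47 - 2q_K)/4.
Substituting one into the other gives q_K = 17/2 and q_A = 15/2.

7.50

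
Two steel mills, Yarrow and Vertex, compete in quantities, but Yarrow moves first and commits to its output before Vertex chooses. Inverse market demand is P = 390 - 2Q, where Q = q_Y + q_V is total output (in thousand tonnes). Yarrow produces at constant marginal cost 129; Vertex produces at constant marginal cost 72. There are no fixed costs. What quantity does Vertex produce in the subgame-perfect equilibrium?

54

The follower Vertex best-responds to any q_Y: π_V = (390 - 2Q)q_V - 72q_V.
Follower FOC: 318 - 2q_Y - 4q_V = 0, so q_V(q_Y) = (318 - 2q_Y)/4.
The leader anticipates this reaction. Substituting into P = 390 - 2Q gives P = 231 - q_Y, so π_Y = (231 - q_Y)q_Y - 129q_Y.
Leader FOC: 102 - 2q_Y = 0, so q_Y = 51.
Then q_V = (318 - 2·51)/4 = 54.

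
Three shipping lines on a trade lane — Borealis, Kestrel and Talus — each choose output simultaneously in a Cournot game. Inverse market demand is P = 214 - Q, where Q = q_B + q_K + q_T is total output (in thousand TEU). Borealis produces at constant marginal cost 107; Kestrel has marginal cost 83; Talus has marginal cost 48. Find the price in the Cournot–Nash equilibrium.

Borealis's profit: π_B = (214 - Q)q_B - (107q_B). Setting ∂π_B/∂q_B = 0: 107 - 2q_B - (q_K + q_T) = 0.
Kestrel's profit: π_K = (214 - Q)q_K - (83q_K). Setting ∂π_K/∂q_K = 0: 131 - 2q_K - (q_B + q_T) = 0.
Talus's profit: π_T = (214 - Q)q_T - (48q_T). Setting ∂π_T/∂q_T = 0: 166 - 2q_T - (q_B + q_K) = 0.
Summing all 3 equations gives 404 − 4Q = 0, hence Q = 101.
Back-substituting: q_B = (107 − 101) = 6, q_K = (131 − 101) = 30, q_T = (166 − 101) = 65.
Total output Q = 101, so price P = 214 - 101 = 113.

113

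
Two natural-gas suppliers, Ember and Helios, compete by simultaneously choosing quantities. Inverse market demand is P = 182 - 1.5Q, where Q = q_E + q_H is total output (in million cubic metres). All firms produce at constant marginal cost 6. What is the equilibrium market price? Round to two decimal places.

64.67

A representative firm's profit is π_i = q_i(182 - 1.5Q) - 6q_i.
Setting ∂π_i/∂q_i = 0 with rivals' quantities fixed: 176 - 3q_i - (3/2)q_j = 0.
By symmetry each firm produces the same amount; substituting q_j = q_i yields q_i = 176/(9/2) = 352/9.
Total output Q = 704/9, so price P = 182 - (3/2)·(704/9) = 194/3.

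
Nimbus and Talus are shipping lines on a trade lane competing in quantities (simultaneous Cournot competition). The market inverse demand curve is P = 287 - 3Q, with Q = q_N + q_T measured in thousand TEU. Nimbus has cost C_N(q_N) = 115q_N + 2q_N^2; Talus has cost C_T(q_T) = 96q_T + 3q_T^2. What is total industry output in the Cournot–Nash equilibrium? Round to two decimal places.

Nimbus's profit: π_N = (287 - 3Q)q_N - (115q_N + 2q_N²). Setting ∂π_N/∂q_N = 0: 172 - 10q_N - 3(q_T) = 0.
Talus's profit: π_T = (287 - 3Q)q_T - (96q_T + 3q_T²). Setting ∂π_T/∂q_T = 0: 191 - 12q_T - 3(q_N) = 0.
So q_N = (172 - 3q_T)/10 and q_T = (191 - 3q_N)/12.
Solving the pair: q_N = 497/37, q_T = 1394/111.
Total output Q = 497/37 + 1394/111 = 25.9910.

25.99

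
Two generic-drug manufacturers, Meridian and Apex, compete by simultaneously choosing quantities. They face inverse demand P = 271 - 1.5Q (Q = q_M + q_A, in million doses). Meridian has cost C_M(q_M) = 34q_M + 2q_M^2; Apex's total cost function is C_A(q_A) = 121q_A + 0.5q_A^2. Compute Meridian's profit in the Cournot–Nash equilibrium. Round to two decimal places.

2759.24

Meridian's profit: π_M = (271 - 1.5Q)q_M - (34q_M + 2q_M²). Setting ∂π_M/∂q_M = 0: 237 - 7q_M - (3/2)(q_A) = 0.
Apex's first-order condition: 150 - 4q_A - (3/2)(q_M) = 0.
So q_M = (237 - (3/2)q_A)/7 and q_A = (150 - (3/2)q_M)/4.
Substituting one into the other gives q_M = 28.0777 and q_A = 26.9709.
Price P = 271 - (3/2)·55.0485 = 188.4272.
Meridian's profit: 188.4272·28.0777 - 34·28.0777 - 2·28.0777² = 2759.2444.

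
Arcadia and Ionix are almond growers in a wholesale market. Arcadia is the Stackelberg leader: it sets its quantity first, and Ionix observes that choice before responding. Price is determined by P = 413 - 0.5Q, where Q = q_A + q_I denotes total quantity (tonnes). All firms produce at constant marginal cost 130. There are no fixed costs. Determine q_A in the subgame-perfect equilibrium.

283

Solve by backward induction. Given q_A, the follower Ionix maximises π_I = (413 - (1/2)q_A - (1/2)q_I)q_I - 130q_I.
Follower FOC: 283 - (1/2)q_A - q_I = 0, so q_I(q_A) = (283 - (1/2)q_A).
The leader anticipates this reaction. Substituting into P = 413 - 0.5Q gives P = 543/2 - (1/4)q_A, so π_A = (543/2 - (1/4)q_A)q_A - 130q_A.
Leader FOC: 283/2 - (1/2)q_A = 0, so q_A = 283.
Then q_I = (283 - (1/2)·283) = 283/2.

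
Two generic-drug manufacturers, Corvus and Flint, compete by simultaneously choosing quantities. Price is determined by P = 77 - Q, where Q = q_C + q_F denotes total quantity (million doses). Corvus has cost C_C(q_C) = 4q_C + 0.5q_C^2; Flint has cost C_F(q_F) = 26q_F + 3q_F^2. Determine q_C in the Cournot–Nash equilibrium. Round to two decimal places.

Corvus's profit: π_C = (77 - Q)q_C - (4q_C + (1/2)q_C²). Setting ∂π_C/∂q_C = 0: 73 - 3q_C - (q_F) = 0.
Flint's profit: π_F = (77 - Q)q_F - (26q_F + 3q_F²). Setting ∂π_F/∂q_F = 0: 51 - 8q_F - (q_C) = 0.
Rearranging gives the reaction functions q_C = (73 - q_F)/3 and q_F = (51 - q_C)/8.
Solving the pair: q_C = 533/23, q_F = 80/23.

23.17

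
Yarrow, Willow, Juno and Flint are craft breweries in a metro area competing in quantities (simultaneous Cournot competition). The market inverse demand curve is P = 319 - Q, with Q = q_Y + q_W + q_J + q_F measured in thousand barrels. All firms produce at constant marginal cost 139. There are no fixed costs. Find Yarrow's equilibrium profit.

Each firm earns π_i = (319 - Q)q_i - 139q_i.
First-order condition (treating rivals' output as given): 180 - 2q_i - Σ_{j≠i} q_j = 0.
By symmetry each firm produces the same amount; substituting Σ_{j≠i} q_j = 3q_i yields q_i = 180/5 = 36.
Price P = 319 - 144 = 175.
Yarrow's profit: (175 - 139)·36 = 1296.

1296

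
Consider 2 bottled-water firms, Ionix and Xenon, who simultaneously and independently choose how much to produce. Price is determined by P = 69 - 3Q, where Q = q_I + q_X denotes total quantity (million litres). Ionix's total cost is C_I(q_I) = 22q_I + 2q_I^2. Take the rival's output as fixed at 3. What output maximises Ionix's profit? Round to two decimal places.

With the rival's output fixed at 3, Ionix's profit is π_I = (69 - 3·3 - 3q_I)q_I - (22q_I + 2q_I²) = (60 - 3q_I)q_I - (22q_I + 2q_I²).
∂π_I/∂q_I = 38 - 10q_I = 0, so q_I = 19/5.

3.80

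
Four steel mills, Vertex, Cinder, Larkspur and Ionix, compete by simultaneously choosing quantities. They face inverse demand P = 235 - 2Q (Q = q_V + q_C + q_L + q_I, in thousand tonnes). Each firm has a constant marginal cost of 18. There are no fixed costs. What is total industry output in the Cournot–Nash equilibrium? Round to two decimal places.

Each firm earns π_i = (235 - 2Q)q_i - 18q_i.
Setting ∂π_i/∂q_i = 0 with rivals' quantities fixed: 217 - 4q_i - 2·Σ_{j≠i} q_j = 0.
With identical firms every q_j equals q_i, so Σ_{j≠i} q_j = 3q_i and 217 = 10q_i, giving q_i = 217/10.
Total output Q = 217/10 + 217/10 + 217/10 + 217/10 = 434/5.

86.80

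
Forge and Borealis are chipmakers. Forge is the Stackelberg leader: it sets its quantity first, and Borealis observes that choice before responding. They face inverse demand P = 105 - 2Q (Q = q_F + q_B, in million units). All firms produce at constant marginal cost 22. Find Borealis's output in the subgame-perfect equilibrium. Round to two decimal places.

Solve by backward induction. Given q_F, the follower Borealis maximises π_B = (105 - 2q_F - 2q_B)q_B - 22q_B.
∂π_B/∂q_B = 83 - 2q_F - 4q_B = 0 gives the reaction function q_B = (83 - 2q_F)/4.
The leader anticipates this reaction. Substituting into P = 105 - 2Q gives P = 127/2 - q_F, so π_F = (127/2 - q_F)q_F - 22q_F.
Maximising: ∂π_F/∂q_F = 83/2 - 2q_F = 0, giving q_F = 83/4.
Then q_B = (83 - 2·(83/4))/4 = 83/8.

10.38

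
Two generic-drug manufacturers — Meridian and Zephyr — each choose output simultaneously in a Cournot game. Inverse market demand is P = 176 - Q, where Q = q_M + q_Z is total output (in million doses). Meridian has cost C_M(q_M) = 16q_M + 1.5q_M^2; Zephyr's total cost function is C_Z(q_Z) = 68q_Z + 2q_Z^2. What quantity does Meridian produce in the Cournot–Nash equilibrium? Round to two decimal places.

Meridian's profit: π_M = (176 - Q)q_M - (16q_M + (3/2)q_M²). Setting ∂π_M/∂q_M = 0: 160 - 5q_M - (q_Z) = 0.
Zephyr's profit: π_Z = (176 - Q)q_Z - (68q_Z + 2q_Z²). Setting ∂π_Z/∂q_Z = 0: 108 - 6q_Z - (q_M) = 0.
Rearranging gives the reaction functions q_M = (160 - q_Z)/5 and q_Z = (108 - q_M)/6.
Solving the pair: q_M = 852/29, q_Z = 380/29.

29.38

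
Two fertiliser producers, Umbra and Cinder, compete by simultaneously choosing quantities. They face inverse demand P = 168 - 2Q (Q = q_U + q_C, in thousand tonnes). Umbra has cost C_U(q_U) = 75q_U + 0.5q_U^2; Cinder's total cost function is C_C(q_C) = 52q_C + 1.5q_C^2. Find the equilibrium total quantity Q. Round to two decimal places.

Umbra's profit: π_U = (168 - 2Q)q_U - (75q_U + (1/2)q_U²). Setting ∂π_U/∂q_U = 0: 93 - 5q_U - 2(q_C) = 0.
Cinder's profit: π_C = (168 - 2Q)q_C - (52q_C + (3/2)q_C²). Setting ∂π_C/∂q_C = 0: 116 - 7q_C - 2(q_U) = 0.
Rearranging gives the reaction functions q_U = (93 - 2q_C)/5 and q_C = (116 - 2q_U)/7.
Solving the pair: q_U = 419/31, q_C = 394/31.
Total output Q = 419/31 + 394/31 = 813/31.

26.23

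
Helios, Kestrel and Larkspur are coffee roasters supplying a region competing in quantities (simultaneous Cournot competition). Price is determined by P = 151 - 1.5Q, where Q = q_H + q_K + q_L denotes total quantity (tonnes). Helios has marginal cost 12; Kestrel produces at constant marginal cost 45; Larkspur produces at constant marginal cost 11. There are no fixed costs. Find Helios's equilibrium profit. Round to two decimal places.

1218.38

Helios's profit: π_H = (151 - 1.5Q)q_H - (12q_H). Setting ∂π_H/∂q_H = 0: 139 - 3q_H - (3/2)(q_K + q_L) = 0.
Kestrel's first-order condition: 106 - 3q_K - (3/2)(q_H + q_L) = 0.
Larkspur's profit: π_L = (151 - 1.5Q)q_L - (11q_L). Setting ∂π_L/∂q_L = 0: 140 - 3q_L - (3/2)(q_H + q_K) = 0.
Summing all 3 equations gives 385 − 6Q = 0, hence Q = 385/6.
Back-substituting: q_H = (139 − 385/4)/(3/2) = 57/2, q_K = (106 − 385/4)/(3/2) = 13/2, q_L = (140 − 385/4)/(3/2) = 175/6.
Price P = 151 - (3/2)·(385/6) = 219/4.
Helios's profit: (219/4 - 12)·(57/2) = 1218.3750.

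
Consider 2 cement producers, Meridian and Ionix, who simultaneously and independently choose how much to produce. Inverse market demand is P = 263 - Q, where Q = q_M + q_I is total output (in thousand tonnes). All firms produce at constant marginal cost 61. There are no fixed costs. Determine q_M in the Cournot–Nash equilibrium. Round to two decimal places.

Each firm earns π_i = (263 - Q)q_i - 61q_i.
Setting ∂π_i/∂q_i = 0 with rivals' quantities fixed: 202 - 2q_i - q_j = 0.
By symmetry each firm produces the same amount; substituting q_j = q_i yields q_i = 202/3.

67.33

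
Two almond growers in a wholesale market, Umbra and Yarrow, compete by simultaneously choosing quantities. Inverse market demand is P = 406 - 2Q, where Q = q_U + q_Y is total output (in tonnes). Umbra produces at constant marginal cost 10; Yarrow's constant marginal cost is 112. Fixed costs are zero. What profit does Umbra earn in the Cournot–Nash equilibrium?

13778

Umbra's profit: π_U = (406 - 2Q)q_U - (10q_U). Setting ∂π_U/∂q_U = 0: 396 - 4q_U - 2(q_Y) = 0.
Yarrow's first-order condition: 294 - 4q_Y - 2(q_U) = 0.
Best responses: q_U = (396 - 2q_Y)/4, q_Y = (294 - 2q_U)/4.
Substituting one into the other gives q_U = 83 and q_Y = 32.
Price P = 406 - 2·115 = 176.
Umbra's profit: (176 - 10)·83 = 13778.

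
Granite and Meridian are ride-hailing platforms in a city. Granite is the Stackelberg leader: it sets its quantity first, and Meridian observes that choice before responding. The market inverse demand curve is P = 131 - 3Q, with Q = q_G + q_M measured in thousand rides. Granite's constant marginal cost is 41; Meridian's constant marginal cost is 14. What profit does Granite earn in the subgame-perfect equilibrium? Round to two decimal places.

The follower Meridian best-responds to any q_G: π_M = (131 - 3Q)q_M - 14q_M.
Follower FOC: 117 - 3q_G - 6q_M = 0, so q_M(q_G) = (117 - 3q_G)/6.
Granite substitutes q_M(q_G) into its own profit: π_G = q_G(131 - 3q_G - (117 - 3q_G)/2) - 41q_G = (145/2 - (3/2)q_G)q_G - 41q_G.
Leader FOC: 63/2 - 3q_G = 0, so q_G = 21/2.
Then q_M = (117 - 3·(21/2))/6 = 57/4.
Price P = 131 - 3·(99/4) = 227/4.
Granite's profit: (227/4 - 41)·(21/2) = 1323/8.

165.38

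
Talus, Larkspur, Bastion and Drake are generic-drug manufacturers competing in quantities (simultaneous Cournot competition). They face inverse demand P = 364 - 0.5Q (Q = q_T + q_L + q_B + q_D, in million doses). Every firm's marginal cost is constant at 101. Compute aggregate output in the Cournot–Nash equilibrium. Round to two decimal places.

420.80

A representative firm's profit is π_i = q_i(364 - 0.5Q) - 101q_i.
First-order condition (treating rivals' output as given): 263 - q_i - (1/2)·Σ_{j≠i} q_j = 0.
By symmetry each firm produces the same amount; substituting Σ_{j≠i} q_j = 3q_i yields q_i = 263/(5/2) = 526/5.
Total output Q = 526/5 + 526/5 + 526/5 + 526/5 = 420.8000.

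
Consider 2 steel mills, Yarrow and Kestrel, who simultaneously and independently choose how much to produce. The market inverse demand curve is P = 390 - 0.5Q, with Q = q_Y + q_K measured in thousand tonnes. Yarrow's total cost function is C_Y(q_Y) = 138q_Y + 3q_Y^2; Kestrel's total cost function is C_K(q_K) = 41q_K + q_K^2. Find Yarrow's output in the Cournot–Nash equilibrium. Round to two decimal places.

28.02

Yarrow's profit: π_Y = (390 - 0.5Q)q_Y - (138q_Y + 3q_Y²). Setting ∂π_Y/∂q_Y = 0: 252 - 7q_Y - (1/2)(q_K) = 0.
Kestrel's profit: π_K = (390 - 0.5Q)q_K - (41q_K + q_K²). Setting ∂π_K/∂q_K = 0: 349 - 3q_K - (1/2)(q_Y) = 0.
So q_Y = (252 - (1/2)q_K)/7 and q_K = (349 - (1/2)q_Y)/3.
Solving the pair: q_Y = 28.0241, q_K = 111.6627.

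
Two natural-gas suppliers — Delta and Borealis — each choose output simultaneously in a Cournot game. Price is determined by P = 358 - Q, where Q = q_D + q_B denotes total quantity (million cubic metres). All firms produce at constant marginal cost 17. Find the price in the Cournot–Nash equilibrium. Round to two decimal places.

130.67

A representative firm's profit is π_i = q_i(358 - Q) - 17q_i.
First-order condition (treating rivals' output as given): 341 - 2q_i - q_j = 0.
By symmetry each firm produces the same amount; substituting q_j = q_i yields q_i = 341/3.
Total output Q = 682/3, so price P = 358 - 682/3 = 392/3.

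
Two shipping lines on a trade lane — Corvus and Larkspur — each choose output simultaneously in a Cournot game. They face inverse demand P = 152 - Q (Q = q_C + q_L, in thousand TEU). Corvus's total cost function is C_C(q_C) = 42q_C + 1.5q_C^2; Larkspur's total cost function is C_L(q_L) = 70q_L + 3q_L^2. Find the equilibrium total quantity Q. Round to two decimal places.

28.15

Corvus's profit: π_C = (152 - Q)q_C - (42q_C + (3/2)q_C²). Setting ∂π_C/∂q_C = 0: 110 - 5q_C - (q_L) = 0.
Larkspur's profit: π_L = (152 - Q)q_L - (70q_L + 3q_L²). Setting ∂π_L/∂q_L = 0: 82 - 8q_L - (q_C) = 0.
Rearranging gives the reaction functions q_C = (110 - q_L)/5 and q_L = (82 - q_C)/8.
Substituting one into the other gives q_C = 266/13 and q_L = 100/13.
Total output Q = 266/13 + 100/13 = 366/13.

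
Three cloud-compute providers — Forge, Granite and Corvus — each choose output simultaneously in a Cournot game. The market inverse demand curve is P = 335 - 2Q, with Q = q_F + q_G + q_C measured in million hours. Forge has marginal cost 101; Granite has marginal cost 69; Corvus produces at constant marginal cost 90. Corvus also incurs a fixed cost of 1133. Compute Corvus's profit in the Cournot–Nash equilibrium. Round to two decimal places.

592.78

Forge's profit: π_F = (335 - 2Q)q_F - (101q_F). Setting ∂π_F/∂q_F = 0: 234 - 4q_F - 2(q_G + q_C) = 0.
Granite's profit: π_G = (335 - 2Q)q_G - (69q_G). Setting ∂π_G/∂q_G = 0: 266 - 4q_G - 2(q_F + q_C) = 0.
Corvus's profit: π_C = (335 - 2Q)q_C - (90q_C). Setting ∂π_C/∂q_C = 0: 245 - 4q_C - 2(q_F + q_G) = 0.
Adding the 3 first-order conditions: 745 − 8Q = 0, so Q = 745/8.
Back-substituting: q_F = (234 − 745/4)/2 = 191/8, q_G = (266 − 745/4)/2 = 319/8, q_C = (245 − 745/4)/2 = 235/8.
Price P = 335 - 2·(745/8) = 595/4.
Corvus's profit: (595/4 - 90)·(235/8) - 1133 = 592.7813.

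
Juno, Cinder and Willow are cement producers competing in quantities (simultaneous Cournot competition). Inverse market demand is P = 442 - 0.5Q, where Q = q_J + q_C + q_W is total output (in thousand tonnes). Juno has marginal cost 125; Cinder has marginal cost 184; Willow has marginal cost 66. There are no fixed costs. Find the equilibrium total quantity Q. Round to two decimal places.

475.50

Juno's profit: π_J = (442 - 0.5Q)q_J - (125q_J). Setting ∂π_J/∂q_J = 0: 317 - q_J - (1/2)(q_C + q_W) = 0.
Cinder's profit: π_C = (442 - 0.5Q)q_C - (184q_C). Setting ∂π_C/∂q_C = 0: 258 - q_C - (1/2)(q_J + q_W) = 0.
Willow's profit: π_W = (442 - 0.5Q)q_W - (66q_W). Setting ∂π_W/∂q_W = 0: 376 - q_W - (1/2)(q_J + q_C) = 0.
Adding the 3 conditions: 951 − Q − Q = 0, i.e. Q = 951/2.
Back-substituting: q_J = (317 − 951/4)/(1/2) = 317/2, q_C = (258 − 951/4)/(1/2) = 81/2, q_W = (376 − 951/4)/(1/2) = 553/2.
Total output Q = 317/2 + 81/2 + 553/2 = 951/2.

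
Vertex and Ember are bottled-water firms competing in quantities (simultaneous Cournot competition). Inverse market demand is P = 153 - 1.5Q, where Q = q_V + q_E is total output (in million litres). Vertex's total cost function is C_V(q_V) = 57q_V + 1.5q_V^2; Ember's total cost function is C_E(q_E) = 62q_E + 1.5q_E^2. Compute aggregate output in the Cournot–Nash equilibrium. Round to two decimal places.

24.93

Vertex's profit: π_V = (153 - 1.5Q)q_V - (57q_V + (3/2)q_V²). Setting ∂π_V/∂q_V = 0: 96 - 6q_V - (3/2)(q_E) = 0.
Ember's first-order condition: 91 - 6q_E - (3/2)(q_V) = 0.
Rearranging gives the reaction functions q_V = (96 - (3/2)q_E)/6 and q_E = (91 - (3/2)q_V)/6.
Substituting one into the other gives q_V = 586/45 and q_E = 536/45.
Total output Q = 586/45 + 536/45 = 374/15.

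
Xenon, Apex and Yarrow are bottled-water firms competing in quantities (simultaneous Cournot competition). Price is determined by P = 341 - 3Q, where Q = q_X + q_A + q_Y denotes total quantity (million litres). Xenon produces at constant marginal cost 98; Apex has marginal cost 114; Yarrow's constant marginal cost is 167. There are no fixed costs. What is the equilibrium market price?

180

Xenon's profit: π_X = (341 - 3Q)q_X - (98q_X). Setting ∂π_X/∂q_X = 0: 243 - 6q_X - 3(q_A + q_Y) = 0.
Apex's first-order condition: 227 - 6q_A - 3(q_X + q_Y) = 0.
Yarrow's profit: π_Y = (341 - 3Q)q_Y - (167q_Y). Setting ∂π_Y/∂q_Y = 0: 174 - 6q_Y - 3(q_X + q_A) = 0.
Adding the 3 conditions: 644 − 6Q − 6Q = 0, i.e. Q = 161/3.
Back-substituting: q_X = (243 − 161)/3 = 82/3, q_A = (227 − 161)/3 = 22, q_Y = (174 − 161)/3 = 13/3.
Total output Q = 161/3, so price P = 341 - 3·(161/3) = 180.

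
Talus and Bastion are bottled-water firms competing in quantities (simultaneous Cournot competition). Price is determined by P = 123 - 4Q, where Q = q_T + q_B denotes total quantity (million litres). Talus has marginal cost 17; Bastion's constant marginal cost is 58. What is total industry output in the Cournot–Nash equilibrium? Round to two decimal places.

14.25

Talus's profit: π_T = (123 - 4Q)q_T - (17q_T). Setting ∂π_T/∂q_T = 0: 106 - 8q_T - 4(q_B) = 0.
Bastion's first-order condition: 65 - 8q_B - 4(q_T) = 0.
So q_T = (106 - 4q_B)/8 and q_B = (65 - 4q_T)/8.
Solving the pair: q_T = 49/4, q_B = 2.
Total output Q = 49/4 + 2 = 57/4.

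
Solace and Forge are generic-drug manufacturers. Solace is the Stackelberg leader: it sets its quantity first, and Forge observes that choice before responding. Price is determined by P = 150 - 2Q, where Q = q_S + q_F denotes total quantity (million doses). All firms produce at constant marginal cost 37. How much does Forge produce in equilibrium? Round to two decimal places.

14.13

The follower Forge best-responds to any q_S: π_F = (150 - 2Q)q_F - 37q_F.
Follower FOC: 113 - 2q_S - 4q_F = 0, so q_F(q_S) = (113 - 2q_S)/4.
Solace substitutes q_F(q_S) into its own profit: π_S = q_S(150 - 2q_S - (113 - 2q_S)/2) - 37q_S = (187/2 - q_S)q_S - 37q_S.
Maximising: ∂π_S/∂q_S = 113/2 - 2q_S = 0, giving q_S = 113/4.
Then q_F = (113 - 2·(113/4))/4 = 113/8.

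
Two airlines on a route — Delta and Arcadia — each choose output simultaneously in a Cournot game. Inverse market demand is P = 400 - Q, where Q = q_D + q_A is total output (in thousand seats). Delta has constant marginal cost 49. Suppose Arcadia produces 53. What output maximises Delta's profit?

149

With the rival's output fixed at 53, Delta's profit is π_D = (400 - 53 - q_D)q_D - (49q_D) = (347 - q_D)q_D - (49q_D).
∂π_D/∂q_D = 298 - 2q_D = 0, so q_D = 149.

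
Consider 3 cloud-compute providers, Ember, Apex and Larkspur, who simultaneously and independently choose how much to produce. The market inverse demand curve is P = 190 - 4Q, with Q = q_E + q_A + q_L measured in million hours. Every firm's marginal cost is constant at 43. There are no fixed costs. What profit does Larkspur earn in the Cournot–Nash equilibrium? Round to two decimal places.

A representative firm's profit is π_i = q_i(190 - 4Q) - 43q_i.
First-order condition (treating rivals' output as given): 147 - 8q_i - 4·Σ_{j≠i} q_j = 0.
With identical firms every q_j equals q_i, so Σ_{j≠i} q_j = 2q_i and 147 = 16q_i, giving q_i = 147/16.
Price P = 190 - 4·(441/16) = 319/4.
Larkspur's profit: (319/4 - 43)·(147/16) = 337.6406.

337.64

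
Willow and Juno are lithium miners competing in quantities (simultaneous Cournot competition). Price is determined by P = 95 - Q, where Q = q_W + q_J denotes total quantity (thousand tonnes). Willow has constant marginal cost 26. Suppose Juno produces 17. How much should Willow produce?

26

With the rival's output fixed at 17, Willow's profit is π_W = (95 - 17 - q_W)q_W - (26q_W) = (78 - q_W)q_W - (26q_W).
∂π_W/∂q_W = 52 - 2q_W = 0, so q_W = 26.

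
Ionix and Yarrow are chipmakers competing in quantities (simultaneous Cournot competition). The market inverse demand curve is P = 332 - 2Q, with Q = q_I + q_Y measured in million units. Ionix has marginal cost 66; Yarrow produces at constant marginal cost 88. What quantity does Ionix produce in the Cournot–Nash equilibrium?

Ionix's profit: π_I = (332 - 2Q)q_I - (66q_I). Setting ∂π_I/∂q_I = 0: 266 - 4q_I - 2(q_Y) = 0.
Yarrow's profit: π_Y = (332 - 2Q)q_Y - (88q_Y). Setting ∂π_Y/∂q_Y = 0: 244 - 4q_Y - 2(q_I) = 0.
Rearranging gives the reaction functions q_I = (266 - 2q_Y)/4 and q_Y = (244 - 2q_I)/4.
Substituting one into the other gives q_I = 48 and q_Y = 37.

48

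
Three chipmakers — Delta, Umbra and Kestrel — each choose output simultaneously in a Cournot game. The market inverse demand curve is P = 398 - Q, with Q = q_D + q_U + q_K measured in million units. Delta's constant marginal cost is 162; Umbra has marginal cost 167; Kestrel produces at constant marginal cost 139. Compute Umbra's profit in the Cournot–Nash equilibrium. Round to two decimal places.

Delta's profit: π_D = (398 - Q)q_D - (162q_D). Setting ∂π_D/∂q_D = 0: 236 - 2q_D - (q_U + q_K) = 0.
Umbra's first-order condition: 231 - 2q_U - (q_D + q_K) = 0.
Kestrel's profit: π_K = (398 - Q)q_K - (139q_K). Setting ∂π_K/∂q_K = 0: 259 - 2q_K - (q_D + q_U) = 0.
Adding the 3 first-order conditions: 726 − 4Q = 0, so Q = 363/2.
Back-substituting: q_D = (236 − 363/2) = 109/2, q_U = (231 − 363/2) = 99/2, q_K = (259 − 363/2) = 155/2.
Price P = 398 - 363/2 = 433/2.
Umbra's profit: (433/2 - 167)·(99/2) = 2450.2500.

2450.25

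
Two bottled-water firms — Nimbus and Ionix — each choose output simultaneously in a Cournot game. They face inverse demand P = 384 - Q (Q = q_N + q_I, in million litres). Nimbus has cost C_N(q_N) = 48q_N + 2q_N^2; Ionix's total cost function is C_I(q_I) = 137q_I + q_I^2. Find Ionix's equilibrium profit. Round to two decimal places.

Nimbus's profit: π_N = (384 - Q)q_N - (48q_N + 2q_N²). Setting ∂π_N/∂q_N = 0: 336 - 6q_N - (q_I) = 0.
Ionix's first-order condition: 247 - 4q_I - (q_N) = 0.
So q_N = (336 - q_I)/6 and q_I = (247 - q_N)/4.
Substituting one into the other gives q_N = 1097/23 and q_I = 1146/23.
Price P = 384 - 97.5217 = 286.4783.
Ionix's profit: 286.4783·(1146/23) - 137·(1146/23) - (1146/23)² = 4965.2779.

4965.28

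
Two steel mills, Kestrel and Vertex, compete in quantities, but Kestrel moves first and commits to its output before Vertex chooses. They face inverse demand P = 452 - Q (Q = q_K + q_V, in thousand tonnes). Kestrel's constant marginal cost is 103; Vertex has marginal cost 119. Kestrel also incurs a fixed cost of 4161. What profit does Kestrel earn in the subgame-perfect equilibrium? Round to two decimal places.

The follower Vertex best-responds to any q_K: π_V = (452 - Q)q_V - 119q_V.
Setting the follower's marginal profit to zero, 333 - q_K - 2q_V = 0, i.e. q_V = (333 - q_K)/2.
The leader anticipates this reaction. Substituting into P = 452 - Q gives P = 571/2 - (1/2)q_K, so π_K = (571/2 - (1/2)q_K)q_K - 103q_K.
The leader's first-order condition 365/2 - q_K = 0 yields q_K = 365/2.
Then q_V = (333 - 365/2)/2 = 301/4.
Price P = 452 - 1031/4 = 777/4.
Kestrel's profit: (777/4 - 103)·(365/2) - 4161 = 12492.1250.

12492.13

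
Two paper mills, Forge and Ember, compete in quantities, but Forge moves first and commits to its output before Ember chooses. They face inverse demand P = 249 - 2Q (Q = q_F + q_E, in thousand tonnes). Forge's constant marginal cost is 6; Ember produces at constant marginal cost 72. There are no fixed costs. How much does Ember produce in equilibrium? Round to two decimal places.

Solve by backward induction. Given q_F, the follower Ember maximises π_E = (249 - 2q_F - 2q_E)q_E - 72q_E.
Setting the follower's marginal profit to zero, 177 - 2q_F - 4q_E = 0, i.e. q_E = (177 - 2q_F)/4.
Forge substitutes q_E(q_F) into its own profit: π_F = q_F(249 - 2q_F - (177 - 2q_F)/2) - 6q_F = (321/2 - q_F)q_F - 6q_F.
Maximising: ∂π_F/∂q_F = 309/2 - 2q_F = 0, giving q_F = 309/4.
Then q_E = (177 - 2·(309/4))/4 = 45/8.

5.63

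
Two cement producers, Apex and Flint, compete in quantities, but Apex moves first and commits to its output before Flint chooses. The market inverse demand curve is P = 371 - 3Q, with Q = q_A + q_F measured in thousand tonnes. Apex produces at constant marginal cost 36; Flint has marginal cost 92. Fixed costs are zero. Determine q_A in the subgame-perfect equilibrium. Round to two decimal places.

65.17

Solve by backward induction. Given q_A, the follower Flint maximises π_F = (371 - 3q_A - 3q_F)q_F - 92q_F.
Setting the follower's marginal profit to zero, 279 - 3q_A - 6q_F = 0, i.e. q_F = (279 - 3q_A)/6.
Apex substitutes q_F(q_A) into its own profit: π_A = q_A(371 - 3q_A - (279 - 3q_A)/2) - 36q_A = (463/2 - (3/2)q_A)q_A - 36q_A.
The leader's first-order condition 391/2 - 3q_A = 0 yields q_A = 391/6.
Then q_F = (279 - 3·(391/6))/6 = 167/12.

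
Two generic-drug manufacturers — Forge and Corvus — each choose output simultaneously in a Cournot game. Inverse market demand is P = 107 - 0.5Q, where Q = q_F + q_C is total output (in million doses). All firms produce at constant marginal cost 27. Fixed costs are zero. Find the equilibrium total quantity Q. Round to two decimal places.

Each firm earns π_i = (107 - 0.5Q)q_i - 27q_i.
First-order condition (treating rivals' output as given): 80 - q_i - (1/2)q_j = 0.
By symmetry each firm produces the same amount; substituting q_j = q_i yields q_i = 80/(3/2) = 160/3.
Total output Q = 160/3 + 160/3 = 320/3.

106.67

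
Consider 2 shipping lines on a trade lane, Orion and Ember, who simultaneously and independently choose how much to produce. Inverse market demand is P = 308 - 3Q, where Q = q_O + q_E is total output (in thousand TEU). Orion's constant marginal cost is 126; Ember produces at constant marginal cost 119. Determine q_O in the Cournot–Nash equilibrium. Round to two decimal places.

19.44

Orion's profit: π_O = (308 - 3Q)q_O - (126q_O). Setting ∂π_O/∂q_O = 0: 182 - 6q_O - 3(q_E) = 0.
Ember's first-order condition: 189 - 6q_E - 3(q_O) = 0.
Rearranging gives the reaction functions q_O = (182 - 3q_E)/6 and q_E = (189 - 3q_O)/6.
Substituting one into the other gives q_O = 175/9 and q_E = 196/9.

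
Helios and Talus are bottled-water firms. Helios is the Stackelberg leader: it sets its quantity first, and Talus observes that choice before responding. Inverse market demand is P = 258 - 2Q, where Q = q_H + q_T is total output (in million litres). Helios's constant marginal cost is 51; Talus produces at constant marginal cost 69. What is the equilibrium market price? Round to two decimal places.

107.25

The follower Talus best-responds to any q_H: π_T = (258 - 2Q)q_T - 69q_T.
Setting the follower's marginal profit to zero, 189 - 2q_H - 4q_T = 0, i.e. q_T = (189 - 2q_H)/4.
The leader anticipates this reaction. Substituting into P = 258 - 2Q gives P = 327/2 - q_H, so π_H = (327/2 - q_H)q_H - 51q_H.
Maximising: ∂π_H/∂q_H = 225/2 - 2q_H = 0, giving q_H = 225/4.
Then q_T = (189 - 2·(225/4))/4 = 153/8.
Total output Q = 603/8, so price P = 258 - 2·(603/8) = 429/4.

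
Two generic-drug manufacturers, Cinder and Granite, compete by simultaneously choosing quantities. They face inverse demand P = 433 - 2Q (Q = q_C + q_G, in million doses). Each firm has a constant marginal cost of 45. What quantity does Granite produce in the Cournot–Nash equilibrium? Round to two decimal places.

A representative firm's profit is π_i = q_i(433 - 2Q) - 45q_i.
Setting ∂π_i/∂q_i = 0 with rivals' quantities fixed: 388 - 4q_i - 2q_j = 0.
By symmetry each firm produces the same amount; substituting q_j = q_i yields q_i = 388/6 = 194/3.

64.67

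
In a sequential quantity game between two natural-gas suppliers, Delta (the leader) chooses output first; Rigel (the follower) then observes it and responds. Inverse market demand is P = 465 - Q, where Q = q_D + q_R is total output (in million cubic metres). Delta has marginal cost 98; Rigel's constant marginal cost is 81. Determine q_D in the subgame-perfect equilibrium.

Solve by backward induction. Given q_D, the follower Rigel maximises π_R = (465 - q_D - q_R)q_R - 81q_R.
Setting the follower's marginal profit to zero, 384 - q_D - 2q_R = 0, i.e. q_R = (384 - q_D)/2.
Delta substitutes q_R(q_D) into its own profit: π_D = q_D(465 - q_D - (384 - q_D)/2) - 98q_D = (273 - (1/2)q_D)q_D - 98q_D.
The leader's first-order condition 175 - q_D = 0 yields q_D = 175.
Then q_R = (384 - 175)/2 = 209/2.

175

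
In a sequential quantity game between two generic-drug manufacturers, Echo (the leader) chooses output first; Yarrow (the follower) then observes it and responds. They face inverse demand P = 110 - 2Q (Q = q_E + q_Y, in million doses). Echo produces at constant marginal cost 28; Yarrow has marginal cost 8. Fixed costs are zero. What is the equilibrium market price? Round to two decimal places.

Solve by backward induction. Given q_E, the follower Yarrow maximises π_Y = (110 - 2q_E - 2q_Y)q_Y - 8q_Y.
Setting the follower's marginal profit to zero, 102 - 2q_E - 4q_Y = 0, i.e. q_Y = (102 - 2q_E)/4.
The leader anticipates this reaction. Substituting into P = 110 - 2Q gives P = 59 - q_E, so π_E = (59 - q_E)q_E - 28q_E.
Maximising: ∂π_E/∂q_E = 31 - 2q_E = 0, giving q_E = 31/2.
Then q_Y = (102 - 2·(31/2))/4 = 71/4.
Total output Q = 133/4, so price P = 110 - 2·(133/4) = 87/2.

43.50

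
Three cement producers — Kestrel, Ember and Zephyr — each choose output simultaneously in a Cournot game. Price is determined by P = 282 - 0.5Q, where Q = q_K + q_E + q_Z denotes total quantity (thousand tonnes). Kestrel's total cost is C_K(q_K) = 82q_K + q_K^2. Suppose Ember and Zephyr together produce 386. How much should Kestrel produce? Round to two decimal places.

With rivals' combined output fixed at 386, Kestrel's profit is π_K = (282 - (1/2)·386 - (1/2)q_K)q_K - (82q_K + q_K²) = (89 - (1/2)q_K)q_K - (82q_K + q_K²).
∂π_K/∂q_K = 7 - 3q_K = 0, so q_K = 7/3.

2.33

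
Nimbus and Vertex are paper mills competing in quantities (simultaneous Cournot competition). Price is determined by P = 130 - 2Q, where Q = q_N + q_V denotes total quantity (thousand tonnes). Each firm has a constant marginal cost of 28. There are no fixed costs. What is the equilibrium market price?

62

A representative firm's profit is π_i = q_i(130 - 2Q) - 28q_i.
Setting ∂π_i/∂q_i = 0 with rivals' quantities fixed: 102 - 4q_i - 2q_j = 0.
With identical firms every q_j equals q_i, so q_j = q_i and 102 = 6q_i, giving q_i = 17.
Total output Q = 34, so price P = 130 - 2·34 = 62.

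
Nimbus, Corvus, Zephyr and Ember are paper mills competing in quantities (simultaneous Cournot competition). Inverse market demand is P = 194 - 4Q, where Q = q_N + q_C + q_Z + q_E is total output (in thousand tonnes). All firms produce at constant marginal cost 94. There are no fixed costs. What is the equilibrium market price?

114

Each firm earns π_i = (194 - 4Q)q_i - 94q_i.
Setting ∂π_i/∂q_i = 0 with rivals' quantities fixed: 100 - 8q_i - 4·Σ_{j≠i} q_j = 0.
With identical firms every q_j equals q_i, so Σ_{j≠i} q_j = 3q_i and 100 = 20q_i, giving q_i = 5.
Total output Q = 20, so price P = 194 - 4·20 = 114.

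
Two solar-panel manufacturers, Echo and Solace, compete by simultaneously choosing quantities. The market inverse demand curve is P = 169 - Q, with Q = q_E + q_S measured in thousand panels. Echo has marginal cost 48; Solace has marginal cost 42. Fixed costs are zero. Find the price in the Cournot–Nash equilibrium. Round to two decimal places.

Echo's profit: π_E = (169 - Q)q_E - (48q_E). Setting ∂π_E/∂q_E = 0: 121 - 2q_E - (q_S) = 0.
Solace's first-order condition: 127 - 2q_S - (q_E) = 0.
Rearranging gives the reaction functions q_E = (121 - q_S)/2 and q_S = (127 - q_E)/2.
Substituting one into the other gives q_E = 115/3 and q_S = 133/3.
Total output Q = 248/3, so price P = 169 - 248/3 = 259/3.

86.33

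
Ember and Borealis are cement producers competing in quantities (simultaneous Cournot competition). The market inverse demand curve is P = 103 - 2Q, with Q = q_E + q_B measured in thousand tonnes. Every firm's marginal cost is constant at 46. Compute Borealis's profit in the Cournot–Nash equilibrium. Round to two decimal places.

A representative firm's profit is π_i = q_i(103 - 2Q) - 46q_i.
Setting ∂π_i/∂q_i = 0 with rivals' quantities fixed: 57 - 4q_i - 2q_j = 0.
With identical firms every q_j equals q_i, so q_j = q_i and 57 = 6q_i, giving q_i = 19/2.
Price P = 103 - 2·19 = 65.
Borealis's profit: (65 - 46)·(19/2) = 361/2.

180.50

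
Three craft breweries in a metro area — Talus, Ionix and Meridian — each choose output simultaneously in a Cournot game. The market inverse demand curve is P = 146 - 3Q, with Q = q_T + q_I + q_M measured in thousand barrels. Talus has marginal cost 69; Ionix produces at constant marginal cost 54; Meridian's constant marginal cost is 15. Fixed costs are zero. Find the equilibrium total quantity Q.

Talus's profit: π_T = (146 - 3Q)q_T - (69q_T). Setting ∂π_T/∂q_T = 0: 77 - 6q_T - 3(q_I + q_M) = 0.
Ionix's first-order condition: 92 - 6q_I - 3(q_T + q_M) = 0.
Meridian's profit: π_M = (146 - 3Q)q_M - (15q_M). Setting ∂π_M/∂q_M = 0: 131 - 6q_M - 3(q_T + q_I) = 0.
Summing all 3 equations gives 300 − 12Q = 0, hence Q = 25.
Back-substituting: q_T = (77 − 75)/3 = 2/3, q_I = (92 − 75)/3 = 17/3, q_M = (131 − 75)/3 = 56/3.
Total output Q = 2/3 + 17/3 + 56/3 = 25.

25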